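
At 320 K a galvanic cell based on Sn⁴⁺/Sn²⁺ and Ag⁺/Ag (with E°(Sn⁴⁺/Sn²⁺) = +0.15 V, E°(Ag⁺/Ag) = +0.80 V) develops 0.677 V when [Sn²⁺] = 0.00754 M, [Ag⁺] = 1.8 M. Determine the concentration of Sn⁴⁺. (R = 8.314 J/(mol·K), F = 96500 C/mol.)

From the Nernst equation, ln Q = nF(E° − E)/RT = 2×96500×(0.65 − 0.677)/(8.314×320) = -1.959, so Q = 0.141.
With Q = [Sn⁴⁺]/([Sn²⁺]·[Ag⁺]^2) and the known concentrations, [Sn⁴⁺] in the numerator gives [Sn⁴⁺] = 0.0034 M.

0.0034 M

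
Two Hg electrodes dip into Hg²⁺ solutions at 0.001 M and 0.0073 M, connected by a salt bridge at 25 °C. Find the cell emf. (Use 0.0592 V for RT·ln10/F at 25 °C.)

Both half-cells are Hg²⁺/Hg, so E°_cell = 0. The concentrated side is the cathode; the cell reaction moves Hg²⁺ from high to low concentration with n = 2.
Q = [Hg²⁺]_dilute/[Hg²⁺]_conc = 0.001/0.0073 = 0.137.
E = 0 − (0.0592/2) log Q = −(0.0592/2)(-0.863) = 0.0255 V.

0.026 V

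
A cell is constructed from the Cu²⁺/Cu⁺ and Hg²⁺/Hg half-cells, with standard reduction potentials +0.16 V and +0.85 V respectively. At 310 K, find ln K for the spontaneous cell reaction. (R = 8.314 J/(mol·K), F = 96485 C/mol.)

ln K = 51.7

E°_cell = +0.85 − (+0.16) = 0.69 V, with n = 2 electrons transferred.
At equilibrium E = 0, so the Nernst equation gives ln K = nFE°/RT = (2)(96485)(0.69)/((8.314)(310)) = 51.66.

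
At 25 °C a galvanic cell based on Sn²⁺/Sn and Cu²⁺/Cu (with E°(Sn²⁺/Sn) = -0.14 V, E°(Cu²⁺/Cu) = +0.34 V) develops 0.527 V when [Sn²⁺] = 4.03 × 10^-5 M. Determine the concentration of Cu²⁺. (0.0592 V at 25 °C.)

From the Nernst equation, log Q = n(E° − E)/0.0592 = 2(0.48 − 0.527)/0.0592 = -1.588, so Q = 0.0258.
With Q = [Sn²⁺]/[Cu²⁺] and the known concentrations, [Cu²⁺] in the denominator gives [Cu²⁺] = 0.0016 M.

0.0016 M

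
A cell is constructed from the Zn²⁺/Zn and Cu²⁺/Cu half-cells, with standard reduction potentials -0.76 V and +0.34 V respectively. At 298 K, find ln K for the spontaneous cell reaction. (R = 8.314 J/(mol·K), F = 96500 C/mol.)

ln K = 85.7

E°_cell = +0.34 − (-0.76) = 1.10 V, with n = 2 electrons transferred.
At equilibrium E = 0, so the Nernst equation gives ln K = nFE°/RT = (2)(96500)(1.10)/((8.314)(298)) = 85.69.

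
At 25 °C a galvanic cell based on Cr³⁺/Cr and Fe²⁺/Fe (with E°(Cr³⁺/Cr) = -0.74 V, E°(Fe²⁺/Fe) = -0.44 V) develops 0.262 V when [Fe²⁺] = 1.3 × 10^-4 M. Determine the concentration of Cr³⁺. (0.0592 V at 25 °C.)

1.2 × 10^-4 M

From the Nernst equation, log Q = n(E° − E)/0.0592 = 6(0.30 − 0.262)/0.0592 = 3.851, so Q = 7100.
With Q = [Cr³⁺]^2/[Fe²⁺]^3 and the known concentrations, [Cr³⁺]^2 in the numerator gives [Cr³⁺] = 1.2 × 10^-4 M.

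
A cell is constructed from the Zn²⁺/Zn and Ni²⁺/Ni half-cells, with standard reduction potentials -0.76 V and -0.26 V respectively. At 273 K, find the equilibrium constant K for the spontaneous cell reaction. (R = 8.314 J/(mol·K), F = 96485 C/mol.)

E°_cell = -0.26 − (-0.76) = 0.50 V, with n = 2 electrons transferred.
At equilibrium E = 0, so the Nernst equation gives ln K = nFE°/RT = (2)(96485)(0.50)/((8.314)(273)) = 42.51.
K = e^42.51 = 2.9 × 10^18.

2.9 × 10^18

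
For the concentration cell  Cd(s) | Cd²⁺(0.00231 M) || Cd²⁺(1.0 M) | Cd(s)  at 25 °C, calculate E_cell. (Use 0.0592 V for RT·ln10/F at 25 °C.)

0.078 V

Both half-cells are Cd²⁺/Cd, so E°_cell = 0. The concentrated side is the cathode; the cell reaction moves Cd²⁺ from high to low concentration with n = 2.
Q = [Cd²⁺]_dilute/[Cd²⁺]_conc = 0.00231/1.0 = 0.00231.
E = 0 − (0.0592/2) log Q = −(0.0592/2)(-2.636) = 0.0780 V.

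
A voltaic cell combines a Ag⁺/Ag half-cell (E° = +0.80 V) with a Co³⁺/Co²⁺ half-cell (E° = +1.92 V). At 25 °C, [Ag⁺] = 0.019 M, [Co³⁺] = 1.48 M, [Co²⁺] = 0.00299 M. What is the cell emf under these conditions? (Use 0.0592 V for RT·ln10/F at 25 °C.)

1.38 V

The Co³⁺/Co²⁺ couple has the higher reduction potential and acts as the cathode, so E°_cell = +1.92 − (+0.80) = 1.12 V.
Balancing electrons gives n = 1; the reaction quotient is Q = [Ag⁺]·[Co²⁺]/[Co³⁺] = 3.84 × 10^-5.
At 25 °C, E = E° − (0.0592/n) log Q = 1.12 − (0.0592/1)(-4.416) = 1.120 + 0.261 = 1.381 V.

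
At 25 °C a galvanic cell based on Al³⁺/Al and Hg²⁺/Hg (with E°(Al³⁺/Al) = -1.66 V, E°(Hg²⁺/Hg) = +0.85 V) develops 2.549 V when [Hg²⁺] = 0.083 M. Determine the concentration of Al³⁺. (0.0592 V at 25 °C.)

2.5 × 10^-4 M

From the Nernst equation, log Q = n(E° − E)/0.0592 = 6(2.51 − 2.549)/0.0592 = -3.953, so Q = 1.12 × 10^-4.
With Q = [Al³⁺]^2/[Hg²⁺]^3 and the known concentrations, [Al³⁺]^2 in the numerator gives [Al³⁺] = 2.5 × 10^-4 M.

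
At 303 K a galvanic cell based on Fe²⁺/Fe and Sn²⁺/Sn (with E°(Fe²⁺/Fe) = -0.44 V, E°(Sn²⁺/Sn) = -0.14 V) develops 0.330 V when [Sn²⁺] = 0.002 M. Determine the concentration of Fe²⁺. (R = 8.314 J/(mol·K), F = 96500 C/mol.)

From the Nernst equation, ln Q = nF(E° − E)/RT = 2×96500×(0.30 − 0.330)/(8.314×303) = -2.298, so Q = 0.100.
With Q = [Fe²⁺]/[Sn²⁺] and the known concentrations, [Fe²⁺] in the numerator gives [Fe²⁺] = 2 × 10^-4 M.

2 × 10^-4 M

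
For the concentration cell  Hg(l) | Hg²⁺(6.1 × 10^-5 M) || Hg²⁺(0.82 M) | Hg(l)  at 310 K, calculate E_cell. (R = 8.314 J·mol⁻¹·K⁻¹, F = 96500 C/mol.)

0.13 V

Both half-cells are Hg²⁺/Hg, so E°_cell = 0. The concentrated side is the cathode; the cell reaction moves Hg²⁺ from high to low concentration with n = 2.
Q = [Hg²⁺]_dilute/[Hg²⁺]_conc = 6.1 × 10^-5/0.82 = 7.44 × 10^-5.
E = 0 − (RT/nF) ln Q = −((8.314×310)/(2×96500))(-9.506) = 0.1269 V.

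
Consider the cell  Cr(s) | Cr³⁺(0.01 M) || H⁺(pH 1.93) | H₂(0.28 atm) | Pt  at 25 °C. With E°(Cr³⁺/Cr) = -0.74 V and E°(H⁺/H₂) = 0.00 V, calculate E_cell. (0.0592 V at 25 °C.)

The hydrogen couple is the cathode, so E°_cell = 0.74 V; n = 6.
[H⁺] = 10^(−1.93) = 0.012 M, and Q = [Cr³⁺]^2·P(H₂)^3 / [H⁺]^6 = 8.35 × 10^5.
E = E° − (0.0592/6) log Q = 0.74 − (0.0592/6)(5.921) = 0.682 V.

0.68 V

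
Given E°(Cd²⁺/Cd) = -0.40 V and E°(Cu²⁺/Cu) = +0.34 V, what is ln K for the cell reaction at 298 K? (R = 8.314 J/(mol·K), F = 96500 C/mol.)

E°_cell = +0.34 − (-0.40) = 0.74 V, with n = 2 electrons transferred.
At equilibrium E = 0, so the Nernst equation gives ln K = nFE°/RT = (2)(96500)(0.74)/((8.314)(298)) = 57.65.

ln K = 57.6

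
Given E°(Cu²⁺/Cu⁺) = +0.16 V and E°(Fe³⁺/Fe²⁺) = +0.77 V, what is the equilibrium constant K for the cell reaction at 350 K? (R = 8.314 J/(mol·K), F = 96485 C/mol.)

E°_cell = +0.77 − (+0.16) = 0.61 V, with n = 1 electron transferred.
At equilibrium E = 0, so the Nernst equation gives ln K = nFE°/RT = (1)(96485)(0.61)/((8.314)(350)) = 20.23.
K = e^20.23 = 6.1 × 10^8.

6.1 × 10^8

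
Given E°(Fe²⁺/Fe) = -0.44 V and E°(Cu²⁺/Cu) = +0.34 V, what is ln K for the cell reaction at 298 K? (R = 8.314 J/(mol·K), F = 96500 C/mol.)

ln K = 60.8

E°_cell = +0.34 − (-0.44) = 0.78 V, with n = 2 electrons transferred.
At equilibrium E = 0, so the Nernst equation gives ln K = nFE°/RT = (2)(96500)(0.78)/((8.314)(298)) = 60.76.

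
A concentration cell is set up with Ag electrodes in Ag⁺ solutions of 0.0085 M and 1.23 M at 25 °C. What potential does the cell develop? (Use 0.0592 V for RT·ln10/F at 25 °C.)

Both half-cells are Ag⁺/Ag, so E°_cell = 0. The concentrated side is the cathode; the cell reaction moves Ag⁺ from high to low concentration with n = 1.
Q = [Ag⁺]_dilute/[Ag⁺]_conc = 0.0085/1.23 = 0.00691.
E = 0 − (0.0592/1) log Q = −(0.0592/1)(-2.160) = 0.1279 V.

0.13 V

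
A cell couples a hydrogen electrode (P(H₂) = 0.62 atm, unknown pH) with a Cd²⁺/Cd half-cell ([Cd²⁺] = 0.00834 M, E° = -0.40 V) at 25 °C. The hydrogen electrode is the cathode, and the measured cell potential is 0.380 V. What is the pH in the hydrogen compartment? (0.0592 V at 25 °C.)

E°_cell = 0.40 V and n = 2.
log Q = n(E° − E)/0.0592 = 2×(0.40 − 0.380)/0.0592 = 0.676.
With Q = [Cd²⁺]·P(H₂) / [H⁺]^2, solving for [H⁺] gives log[H⁺] = -1.481, so pH = 1.48.

pH = 1.48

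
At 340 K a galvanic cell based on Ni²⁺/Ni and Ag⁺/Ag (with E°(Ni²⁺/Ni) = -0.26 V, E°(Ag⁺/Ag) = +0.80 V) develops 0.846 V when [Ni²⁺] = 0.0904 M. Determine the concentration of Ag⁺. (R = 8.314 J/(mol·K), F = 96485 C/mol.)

From the Nernst equation, ln Q = nF(E° − E)/RT = 2×96485×(1.06 − 0.846)/(8.314×340) = 14.609, so Q = 2.21 × 10^6.
With Q = [Ni²⁺]/[Ag⁺]^2 and the known concentrations, [Ag⁺]^2 in the denominator gives [Ag⁺] = 2 × 10^-4 M.

2 × 10^-4 M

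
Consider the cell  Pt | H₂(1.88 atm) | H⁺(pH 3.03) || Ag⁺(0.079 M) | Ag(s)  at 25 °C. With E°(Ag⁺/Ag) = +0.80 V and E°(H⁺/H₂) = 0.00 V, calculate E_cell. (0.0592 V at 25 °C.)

The Ag⁺/Ag couple is the cathode, so E°_cell = 0.80 V; n = 2.
[H⁺] = 10^(−3.03) = 9.3 × 10^-4 M, and Q = [H⁺]^2 / ([Ag⁺]^2·P(H₂)) = 7.42 × 10^-5.
E = E° − (0.0592/2) log Q = 0.80 − (0.0592/2)(-4.129) = 0.922 V.

0.92 V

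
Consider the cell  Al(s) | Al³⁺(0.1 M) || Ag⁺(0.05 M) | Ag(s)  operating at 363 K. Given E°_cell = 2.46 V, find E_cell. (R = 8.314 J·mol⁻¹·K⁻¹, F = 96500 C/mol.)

2.39 V

Balancing electrons gives n = 3; the reaction quotient is Q = [Al³⁺]/[Ag⁺]^3 = 800.
E = E° − (RT/nF) ln Q = 2.46 − (8.314×363)/(3×96500) × (6.685) = 2.460 − 0.070 = 2.390 V.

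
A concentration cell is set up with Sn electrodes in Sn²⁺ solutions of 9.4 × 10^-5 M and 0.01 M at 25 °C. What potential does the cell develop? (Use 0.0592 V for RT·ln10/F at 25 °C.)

Both half-cells are Sn²⁺/Sn, so E°_cell = 0. The concentrated side is the cathode; the cell reaction moves Sn²⁺ from high to low concentration with n = 2.
Q = [Sn²⁺]_dilute/[Sn²⁺]_conc = 9.4 × 10^-5/0.01 = 0.00940.
E = 0 − (0.0592/2) log Q = −(0.0592/2)(-2.027) = 0.0600 V.

0.060 V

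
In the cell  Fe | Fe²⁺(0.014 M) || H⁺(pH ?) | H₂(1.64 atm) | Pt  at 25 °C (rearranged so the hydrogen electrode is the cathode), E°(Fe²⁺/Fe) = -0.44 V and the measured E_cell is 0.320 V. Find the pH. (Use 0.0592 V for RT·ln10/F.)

pH = 2.85

E°_cell = 0.44 V and n = 2.
log Q = n(E° − E)/0.0592 = 2×(0.44 − 0.320)/0.0592 = 4.054.
With Q = [Fe²⁺]·P(H₂) / [H⁺]^2, solving for [H⁺] gives log[H⁺] = -2.847, so pH = 2.85.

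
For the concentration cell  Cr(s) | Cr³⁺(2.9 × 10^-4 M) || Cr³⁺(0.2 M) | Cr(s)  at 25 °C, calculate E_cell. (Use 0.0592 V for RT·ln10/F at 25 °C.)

Both half-cells are Cr³⁺/Cr, so E°_cell = 0. The concentrated side is the cathode; the cell reaction moves Cr³⁺ from high to low concentration with n = 3.
Q = [Cr³⁺]_dilute/[Cr³⁺]_conc = 2.9 × 10^-4/0.2 = 0.00145.
E = 0 − (0.0592/3) log Q = −(0.0592/3)(-2.839) = 0.0560 V.

0.056 V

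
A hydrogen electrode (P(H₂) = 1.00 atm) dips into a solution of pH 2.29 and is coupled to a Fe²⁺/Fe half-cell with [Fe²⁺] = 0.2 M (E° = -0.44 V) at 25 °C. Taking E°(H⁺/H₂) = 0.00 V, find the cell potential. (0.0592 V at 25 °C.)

0.33 V

The hydrogen couple is the cathode, so E°_cell = 0.44 V; n = 2.
[H⁺] = 10^(−2.29) = 0.0051 M, and Q = [Fe²⁺]·P(H₂) / [H⁺]^2 = 7600.
E = E° − (0.0592/2) log Q = 0.44 − (0.0592/2)(3.881) = 0.325 V.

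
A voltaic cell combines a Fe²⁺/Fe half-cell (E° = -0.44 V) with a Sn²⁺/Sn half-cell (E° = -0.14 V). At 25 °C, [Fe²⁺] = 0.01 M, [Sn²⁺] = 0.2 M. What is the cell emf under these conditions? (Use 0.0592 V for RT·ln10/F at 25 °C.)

0.339 V

The Sn²⁺/Sn couple has the higher reduction potential and acts as the cathode, so E°_cell = -0.14 − (-0.44) = 0.30 V.
Balancing electrons gives n = 2; the reaction quotient is Q = [Fe²⁺]/[Sn²⁺] = 0.0500.
At 25 °C, E = E° − (0.0592/n) log Q = 0.30 − (0.0592/2)(-1.301) = 0.300 + 0.039 = 0.339 V.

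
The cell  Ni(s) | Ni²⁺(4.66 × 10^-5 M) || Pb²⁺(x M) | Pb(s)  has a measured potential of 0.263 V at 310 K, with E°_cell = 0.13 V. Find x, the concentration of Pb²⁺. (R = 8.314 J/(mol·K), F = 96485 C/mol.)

0.98 M

From the Nernst equation, ln Q = nF(E° − E)/RT = 2×96485×(0.13 − 0.263)/(8.314×310) = -9.958, so Q = 4.73 × 10^-5.
With Q = [Ni²⁺]/[Pb²⁺] and the known concentrations, [Pb²⁺] in the denominator gives [Pb²⁺] = 0.98 M.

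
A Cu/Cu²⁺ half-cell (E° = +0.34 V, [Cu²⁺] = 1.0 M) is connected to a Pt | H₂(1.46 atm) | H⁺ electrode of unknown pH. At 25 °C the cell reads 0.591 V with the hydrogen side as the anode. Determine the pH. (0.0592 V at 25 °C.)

E°_cell = 0.34 V and n = 2.
log Q = n(E° − E)/0.0592 = 2×(0.34 − 0.591)/0.0592 = -8.480.
With Q = [H⁺]^2 / ([Cu²⁺]·P(H₂)), solving for [H⁺] gives log[H⁺] = -4.158, so pH = 4.16.

pH = 4.16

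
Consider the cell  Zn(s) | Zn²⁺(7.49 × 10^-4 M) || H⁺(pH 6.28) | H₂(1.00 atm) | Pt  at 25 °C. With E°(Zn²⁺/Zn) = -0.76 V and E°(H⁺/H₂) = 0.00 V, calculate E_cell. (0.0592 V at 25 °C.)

0.48 V

The hydrogen couple is the cathode, so E°_cell = 0.76 V; n = 2.
[H⁺] = 10^(−6.28) = 5.2 × 10^-7 M, and Q = [Zn²⁺]·P(H₂) / [H⁺]^2 = 2.72 × 10^9.
E = E° − (0.0592/2) log Q = 0.76 − (0.0592/2)(9.434) = 0.481 V.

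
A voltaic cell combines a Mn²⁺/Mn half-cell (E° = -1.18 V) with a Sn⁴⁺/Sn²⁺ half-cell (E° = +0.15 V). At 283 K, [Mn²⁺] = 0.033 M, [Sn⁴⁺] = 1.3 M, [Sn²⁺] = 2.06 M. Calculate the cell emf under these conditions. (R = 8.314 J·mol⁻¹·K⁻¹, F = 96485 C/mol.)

1.37 V

The Sn⁴⁺/Sn²⁺ couple has the higher reduction potential and acts as the cathode, so E°_cell = +0.15 − (-1.18) = 1.33 V.
Balancing electrons gives n = 2; the reaction quotient is Q = [Mn²⁺]·[Sn²⁺]/[Sn⁴⁺] = 0.0523.
E = E° − (RT/nF) ln Q = 1.33 − (8.314×283)/(2×96485) × (-2.951) = 1.330 + 0.036 = 1.366 V.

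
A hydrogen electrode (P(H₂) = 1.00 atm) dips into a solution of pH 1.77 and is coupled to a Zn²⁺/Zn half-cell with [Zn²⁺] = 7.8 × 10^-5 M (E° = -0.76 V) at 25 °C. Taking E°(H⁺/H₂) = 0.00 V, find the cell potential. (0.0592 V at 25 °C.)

0.78 V

The hydrogen couple is the cathode, so E°_cell = 0.76 V; n = 2.
[H⁺] = 10^(−1.77) = 0.017 M, and Q = [Zn²⁺]·P(H₂) / [H⁺]^2 = 0.270.
E = E° − (0.0592/2) log Q = 0.76 − (0.0592/2)(-0.568) = 0.777 V.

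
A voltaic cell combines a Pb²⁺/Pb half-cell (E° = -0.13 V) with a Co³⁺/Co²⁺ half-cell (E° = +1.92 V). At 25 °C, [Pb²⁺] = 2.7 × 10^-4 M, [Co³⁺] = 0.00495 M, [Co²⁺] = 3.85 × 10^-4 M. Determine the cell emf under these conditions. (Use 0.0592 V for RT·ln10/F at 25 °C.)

2.22 V

The Co³⁺/Co²⁺ couple has the higher reduction potential and acts as the cathode, so E°_cell = +1.92 − (-0.13) = 2.05 V.
Balancing electrons gives n = 2; the reaction quotient is Q = [Pb²⁺]·[Co²⁺]^2/[Co³⁺]^2 = 1.63 × 10^-6.
At 25 °C, E = E° − (0.0592/n) log Q = 2.05 − (0.0592/2)(-5.787) = 2.050 + 0.171 = 2.221 V.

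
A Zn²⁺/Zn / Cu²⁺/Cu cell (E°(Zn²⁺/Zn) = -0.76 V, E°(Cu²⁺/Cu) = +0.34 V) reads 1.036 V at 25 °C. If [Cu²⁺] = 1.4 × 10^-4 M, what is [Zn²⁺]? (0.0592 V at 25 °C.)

0.02 M

From the Nernst equation, log Q = n(E° − E)/0.0592 = 2(1.10 − 1.036)/0.0592 = 2.162, so Q = 145.
With Q = [Zn²⁺]/[Cu²⁺] and the known concentrations, [Zn²⁺] in the numerator gives [Zn²⁺] = 0.02 M.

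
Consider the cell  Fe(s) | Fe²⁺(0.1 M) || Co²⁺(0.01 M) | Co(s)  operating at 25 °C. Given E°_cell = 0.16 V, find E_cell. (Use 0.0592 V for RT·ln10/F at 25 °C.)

0.130 V

Balancing electrons gives n = 2; the reaction quotient is Q = [Fe²⁺]/[Co²⁺] = 10.0.
At 25 °C, E = E° − (0.0592/n) log Q = 0.16 − (0.0592/2)(1.000) = 0.160 − 0.030 = 0.130 V.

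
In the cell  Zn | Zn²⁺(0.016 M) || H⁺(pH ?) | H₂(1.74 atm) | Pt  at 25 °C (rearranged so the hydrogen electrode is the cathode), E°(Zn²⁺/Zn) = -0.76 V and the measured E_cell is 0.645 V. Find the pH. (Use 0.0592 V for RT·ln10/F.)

pH = 2.72

E°_cell = 0.76 V and n = 2.
log Q = n(E° − E)/0.0592 = 2×(0.76 − 0.645)/0.0592 = 3.885.
With Q = [Zn²⁺]·P(H₂) / [H⁺]^2, solving for [H⁺] gives log[H⁺] = -2.720, so pH = 2.72.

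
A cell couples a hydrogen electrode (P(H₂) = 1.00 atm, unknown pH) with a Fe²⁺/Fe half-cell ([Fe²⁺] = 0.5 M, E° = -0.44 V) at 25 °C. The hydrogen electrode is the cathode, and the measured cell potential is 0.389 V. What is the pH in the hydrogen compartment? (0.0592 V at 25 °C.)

pH = 1.01

E°_cell = 0.44 V and n = 2.
log Q = n(E° − E)/0.0592 = 2×(0.44 − 0.389)/0.0592 = 1.723.
With Q = [Fe²⁺]·P(H₂) / [H⁺]^2, solving for [H⁺] gives log[H⁺] = -1.012, so pH = 1.01.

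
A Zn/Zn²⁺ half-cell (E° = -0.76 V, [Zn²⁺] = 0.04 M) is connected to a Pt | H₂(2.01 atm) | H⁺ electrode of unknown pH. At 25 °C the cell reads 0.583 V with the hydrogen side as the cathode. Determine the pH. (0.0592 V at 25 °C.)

E°_cell = 0.76 V and n = 2.
log Q = n(E° − E)/0.0592 = 2×(0.76 − 0.583)/0.0592 = 5.980.
With Q = [Zn²⁺]·P(H₂) / [H⁺]^2, solving for [H⁺] gives log[H⁺] = -3.537, so pH = 3.54.

pH = 3.54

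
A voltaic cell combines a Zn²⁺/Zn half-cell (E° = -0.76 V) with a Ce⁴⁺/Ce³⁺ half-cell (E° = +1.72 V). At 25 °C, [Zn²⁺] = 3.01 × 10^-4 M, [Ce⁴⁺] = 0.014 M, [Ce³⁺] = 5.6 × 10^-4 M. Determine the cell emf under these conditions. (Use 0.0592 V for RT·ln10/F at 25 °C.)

2.67 V

The Ce⁴⁺/Ce³⁺ couple has the higher reduction potential and acts as the cathode, so E°_cell = +1.72 − (-0.76) = 2.48 V.
Balancing electrons gives n = 2; the reaction quotient is Q = [Zn²⁺]·[Ce³⁺]^2/[Ce⁴⁺]^2 = 4.82 × 10^-7.
At 25 °C, E = E° − (0.0592/n) log Q = 2.48 − (0.0592/2)(-6.317) = 2.480 + 0.187 = 2.667 V.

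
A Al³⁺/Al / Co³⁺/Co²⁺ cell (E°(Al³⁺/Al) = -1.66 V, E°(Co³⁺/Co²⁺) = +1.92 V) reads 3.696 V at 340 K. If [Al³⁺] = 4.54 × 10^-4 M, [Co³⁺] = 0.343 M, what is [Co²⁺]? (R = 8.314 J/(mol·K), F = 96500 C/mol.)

0.085 M

From the Nernst equation, ln Q = nF(E° − E)/RT = 3×96500×(3.58 − 3.696)/(8.314×340) = -11.880, so Q = 6.93 × 10^-6.
With Q = [Al³⁺]·[Co²⁺]^3/[Co³⁺]^3 and the known concentrations, [Co²⁺]^3 in the numerator gives [Co²⁺] = 0.085 M.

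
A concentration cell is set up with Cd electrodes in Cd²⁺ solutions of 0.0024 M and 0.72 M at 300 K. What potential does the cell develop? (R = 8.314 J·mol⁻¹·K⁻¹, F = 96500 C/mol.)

0.074 V

Both half-cells are Cd²⁺/Cd, so E°_cell = 0. The concentrated side is the cathode; the cell reaction moves Cd²⁺ from high to low concentration with n = 2.
Q = [Cd²⁺]_dilute/[Cd²⁺]_conc = 0.0024/0.72 = 0.00333.
E = 0 − (RT/nF) ln Q = −((8.314×300)/(2×96500))(-5.704) = 0.0737 V.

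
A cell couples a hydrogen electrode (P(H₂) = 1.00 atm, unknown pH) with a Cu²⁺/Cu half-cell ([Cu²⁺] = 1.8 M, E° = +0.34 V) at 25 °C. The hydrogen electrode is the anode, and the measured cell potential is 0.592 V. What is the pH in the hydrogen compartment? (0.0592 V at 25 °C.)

E°_cell = 0.34 V and n = 2.
log Q = n(E° − E)/0.0592 = 2×(0.34 − 0.592)/0.0592 = -8.514.
With Q = [H⁺]^2 / ([Cu²⁺]·P(H₂)), solving for [H⁺] gives log[H⁺] = -4.129, so pH = 4.13.

pH = 4.13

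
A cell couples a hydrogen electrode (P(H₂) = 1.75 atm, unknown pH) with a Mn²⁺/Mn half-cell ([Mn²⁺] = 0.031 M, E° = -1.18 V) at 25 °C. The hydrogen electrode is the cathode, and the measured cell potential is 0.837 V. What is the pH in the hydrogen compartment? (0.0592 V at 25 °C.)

E°_cell = 1.18 V and n = 2.
log Q = n(E° − E)/0.0592 = 2×(1.18 − 0.837)/0.0592 = 11.588.
With Q = [Mn²⁺]·P(H₂) / [H⁺]^2, solving for [H⁺] gives log[H⁺] = -6.427, so pH = 6.43.

pH = 6.43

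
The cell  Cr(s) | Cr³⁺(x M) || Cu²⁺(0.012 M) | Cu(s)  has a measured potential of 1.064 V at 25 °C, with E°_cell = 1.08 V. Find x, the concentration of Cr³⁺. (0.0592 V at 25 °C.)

From the Nernst equation, log Q = n(E° − E)/0.0592 = 6(1.08 − 1.064)/0.0592 = 1.622, so Q = 41.8.
With Q = [Cr³⁺]^2/[Cu²⁺]^3 and the known concentrations, [Cr³⁺]^2 in the numerator gives [Cr³⁺] = 0.0085 M.

0.0085 M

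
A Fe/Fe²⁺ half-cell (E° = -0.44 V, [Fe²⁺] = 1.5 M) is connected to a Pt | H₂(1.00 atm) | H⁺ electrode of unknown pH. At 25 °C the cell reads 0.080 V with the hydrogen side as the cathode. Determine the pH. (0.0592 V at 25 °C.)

E°_cell = 0.44 V and n = 2.
log Q = n(E° − E)/0.0592 = 2×(0.44 − 0.080)/0.0592 = 12.162.
With Q = [Fe²⁺]·P(H₂) / [H⁺]^2, solving for [H⁺] gives log[H⁺] = -5.993, so pH = 5.99.

pH = 5.99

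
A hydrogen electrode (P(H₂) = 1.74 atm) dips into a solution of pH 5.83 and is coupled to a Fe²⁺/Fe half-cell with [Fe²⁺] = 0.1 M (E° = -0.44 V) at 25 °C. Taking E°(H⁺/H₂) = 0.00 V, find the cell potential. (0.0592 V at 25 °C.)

0.12 V

The hydrogen couple is the cathode, so E°_cell = 0.44 V; n = 2.
[H⁺] = 10^(−5.83) = 1.5 × 10^-6 M, and Q = [Fe²⁺]·P(H₂) / [H⁺]^2 = 7.95 × 10^10.
E = E° − (0.0592/2) log Q = 0.44 − (0.0592/2)(10.901) = 0.117 V.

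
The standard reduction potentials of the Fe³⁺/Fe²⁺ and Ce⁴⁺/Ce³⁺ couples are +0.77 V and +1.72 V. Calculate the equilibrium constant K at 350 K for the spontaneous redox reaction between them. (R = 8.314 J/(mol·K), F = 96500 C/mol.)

E°_cell = +1.72 − (+0.77) = 0.95 V, with n = 1 electron transferred.
At equilibrium E = 0, so the Nernst equation gives ln K = nFE°/RT = (1)(96500)(0.95)/((8.314)(350)) = 31.50.
K = e^31.50 = 4.8 × 10^13.

4.8 × 10^13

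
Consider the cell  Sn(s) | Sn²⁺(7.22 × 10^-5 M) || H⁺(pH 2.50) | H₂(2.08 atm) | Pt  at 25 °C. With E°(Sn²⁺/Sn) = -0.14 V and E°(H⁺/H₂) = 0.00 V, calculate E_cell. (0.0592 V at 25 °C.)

The hydrogen couple is the cathode, so E°_cell = 0.14 V; n = 2.
[H⁺] = 10^(−2.50) = 0.0032 M, and Q = [Sn²⁺]·P(H₂) / [H⁺]^2 = 15.0.
E = E° − (0.0592/2) log Q = 0.14 − (0.0592/2)(1.177) = 0.105 V.

0.11 V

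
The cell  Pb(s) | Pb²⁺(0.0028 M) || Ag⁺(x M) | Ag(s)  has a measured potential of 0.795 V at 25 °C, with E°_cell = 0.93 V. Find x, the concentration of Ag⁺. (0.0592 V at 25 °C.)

2.8 × 10^-4 M

From the Nernst equation, log Q = n(E° − E)/0.0592 = 2(0.93 − 0.795)/0.0592 = 4.561, so Q = 3.64 × 10^4.
With Q = [Pb²⁺]/[Ag⁺]^2 and the known concentrations, [Ag⁺]^2 in the denominator gives [Ag⁺] = 2.8 × 10^-4 M.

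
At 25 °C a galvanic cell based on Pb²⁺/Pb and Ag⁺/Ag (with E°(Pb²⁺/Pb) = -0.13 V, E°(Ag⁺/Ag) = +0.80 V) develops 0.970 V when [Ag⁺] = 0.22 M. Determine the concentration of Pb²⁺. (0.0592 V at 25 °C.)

From the Nernst equation, log Q = n(E° − E)/0.0592 = 2(0.93 − 0.970)/0.0592 = -1.351, so Q = 0.0445.
With Q = [Pb²⁺]/[Ag⁺]^2 and the known concentrations, [Pb²⁺] in the numerator gives [Pb²⁺] = 0.0022 M.

0.0022 M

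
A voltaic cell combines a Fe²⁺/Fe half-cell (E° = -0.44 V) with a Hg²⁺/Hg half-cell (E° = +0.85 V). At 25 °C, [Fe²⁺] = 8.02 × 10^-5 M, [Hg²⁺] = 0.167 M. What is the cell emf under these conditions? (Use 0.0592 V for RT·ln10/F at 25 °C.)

1.39 V

The Hg²⁺/Hg couple has the higher reduction potential and acts as the cathode, so E°_cell = +0.85 − (-0.44) = 1.29 V.
Balancing electrons gives n = 2; the reaction quotient is Q = [Fe²⁺]/[Hg²⁺] = 4.8 × 10^-4.
At 25 °C, E = E° − (0.0592/n) log Q = 1.29 − (0.0592/2)(-3.319) = 1.290 + 0.098 = 1.388 V.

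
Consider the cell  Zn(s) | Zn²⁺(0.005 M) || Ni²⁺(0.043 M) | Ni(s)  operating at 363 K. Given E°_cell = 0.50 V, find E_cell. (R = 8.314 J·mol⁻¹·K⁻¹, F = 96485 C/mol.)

0.534 V

Balancing electrons gives n = 2; the reaction quotient is Q = [Zn²⁺]/[Ni²⁺] = 0.116.
E = E° − (RT/nF) ln Q = 0.50 − (8.314×363)/(2×96485) × (-2.152) = 0.500 + 0.034 = 0.534 V.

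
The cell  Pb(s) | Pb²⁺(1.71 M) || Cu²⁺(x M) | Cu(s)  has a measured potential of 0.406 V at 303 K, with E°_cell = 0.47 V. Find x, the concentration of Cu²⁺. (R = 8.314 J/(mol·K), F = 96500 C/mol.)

0.013 M

From the Nernst equation, ln Q = nF(E° − E)/RT = 2×96500×(0.47 − 0.406)/(8.314×303) = 4.903, so Q = 135.
With Q = [Pb²⁺]/[Cu²⁺] and the known concentrations, [Cu²⁺] in the denominator gives [Cu²⁺] = 0.013 M.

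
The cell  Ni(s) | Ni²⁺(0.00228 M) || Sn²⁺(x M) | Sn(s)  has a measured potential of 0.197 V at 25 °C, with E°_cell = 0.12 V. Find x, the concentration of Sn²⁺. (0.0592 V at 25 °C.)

From the Nernst equation, log Q = n(E° − E)/0.0592 = 2(0.12 − 0.197)/0.0592 = -2.601, so Q = 0.00250.
With Q = [Ni²⁺]/[Sn²⁺] and the known concentrations, [Sn²⁺] in the denominator gives [Sn²⁺] = 0.91 M.

0.91 M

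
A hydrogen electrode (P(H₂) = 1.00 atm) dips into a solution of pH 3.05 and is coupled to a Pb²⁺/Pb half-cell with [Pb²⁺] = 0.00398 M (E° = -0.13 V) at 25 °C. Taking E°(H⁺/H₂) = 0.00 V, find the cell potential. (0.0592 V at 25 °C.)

The hydrogen couple is the cathode, so E°_cell = 0.13 V; n = 2.
[H⁺] = 10^(−3.05) = 8.9 × 10^-4 M, and Q = [Pb²⁺]·P(H₂) / [H⁺]^2 = 5010.
E = E° − (0.0592/2) log Q = 0.13 − (0.0592/2)(3.700) = 0.020 V.

0.020 V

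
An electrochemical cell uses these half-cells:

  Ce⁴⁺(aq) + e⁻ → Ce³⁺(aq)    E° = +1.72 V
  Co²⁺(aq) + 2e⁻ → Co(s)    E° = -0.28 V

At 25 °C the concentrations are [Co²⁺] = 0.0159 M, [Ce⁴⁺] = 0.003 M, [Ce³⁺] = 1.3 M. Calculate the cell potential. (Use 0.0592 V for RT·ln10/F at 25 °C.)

1.90 V

The Ce⁴⁺/Ce³⁺ couple has the higher reduction potential and acts as the cathode, so E°_cell = +1.72 − (-0.28) = 2.00 V.
Balancing electrons gives n = 2; the reaction quotient is Q = [Co²⁺]·[Ce³⁺]^2/[Ce⁴⁺]^2 = 2990.
At 25 °C, E = E° − (0.0592/n) log Q = 2.00 − (0.0592/2)(3.475) = 2.000 − 0.103 = 1.897 V.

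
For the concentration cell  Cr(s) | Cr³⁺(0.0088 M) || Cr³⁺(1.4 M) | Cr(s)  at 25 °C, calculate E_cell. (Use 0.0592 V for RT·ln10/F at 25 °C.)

0.043 V

Both half-cells are Cr³⁺/Cr, so E°_cell = 0. The concentrated side is the cathode; the cell reaction moves Cr³⁺ from high to low concentration with n = 3.
Q = [Cr³⁺]_dilute/[Cr³⁺]_conc = 0.0088/1.4 = 0.00629.
E = 0 − (0.0592/3) log Q = −(0.0592/3)(-2.202) = 0.0435 V.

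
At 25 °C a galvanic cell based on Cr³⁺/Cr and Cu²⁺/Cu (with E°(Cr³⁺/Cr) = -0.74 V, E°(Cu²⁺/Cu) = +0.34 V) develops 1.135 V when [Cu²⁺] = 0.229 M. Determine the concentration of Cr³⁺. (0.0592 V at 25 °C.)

From the Nernst equation, log Q = n(E° − E)/0.0592 = 6(1.08 − 1.135)/0.0592 = -5.574, so Q = 2.66 × 10^-6.
With Q = [Cr³⁺]^2/[Cu²⁺]^3 and the known concentrations, [Cr³⁺]^2 in the numerator gives [Cr³⁺] = 1.8 × 10^-4 M.

1.8 × 10^-4 M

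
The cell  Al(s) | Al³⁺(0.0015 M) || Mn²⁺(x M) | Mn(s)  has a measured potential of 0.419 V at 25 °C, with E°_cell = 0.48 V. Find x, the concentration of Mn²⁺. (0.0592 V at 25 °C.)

1.1 × 10^-4 M

From the Nernst equation, log Q = n(E° − E)/0.0592 = 6(0.48 − 0.419)/0.0592 = 6.182, so Q = 1.52 × 10^6.
With Q = [Al³⁺]^2/[Mn²⁺]^3 and the known concentrations, [Mn²⁺]^3 in the denominator gives [Mn²⁺] = 1.1 × 10^-4 M.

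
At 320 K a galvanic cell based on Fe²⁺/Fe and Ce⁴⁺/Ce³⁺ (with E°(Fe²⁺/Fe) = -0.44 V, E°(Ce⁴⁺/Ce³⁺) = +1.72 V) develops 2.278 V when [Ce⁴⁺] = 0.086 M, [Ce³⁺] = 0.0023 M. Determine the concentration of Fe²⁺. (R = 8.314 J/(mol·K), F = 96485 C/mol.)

0.27 M

From the Nernst equation, ln Q = nF(E° − E)/RT = 2×96485×(2.16 − 2.278)/(8.314×320) = -8.559, so Q = 1.92 × 10^-4.
With Q = [Fe²⁺]·[Ce³⁺]^2/[Ce⁴⁺]^2 and the known concentrations, [Fe²⁺] in the numerator gives [Fe²⁺] = 0.27 M.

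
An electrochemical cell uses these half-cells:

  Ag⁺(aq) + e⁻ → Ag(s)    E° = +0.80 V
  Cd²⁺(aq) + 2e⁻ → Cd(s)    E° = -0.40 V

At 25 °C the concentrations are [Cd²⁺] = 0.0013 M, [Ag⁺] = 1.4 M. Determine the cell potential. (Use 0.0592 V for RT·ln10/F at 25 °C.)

1.29 V

The Ag⁺/Ag couple has the higher reduction potential and acts as the cathode, so E°_cell = +0.80 − (-0.40) = 1.20 V.
Balancing electrons gives n = 2; the reaction quotient is Q = [Cd²⁺]/[Ag⁺]^2 = 6.63 × 10^-4.
At 25 °C, E = E° − (0.0592/n) log Q = 1.20 − (0.0592/2)(-3.178) = 1.200 + 0.094 = 1.294 V.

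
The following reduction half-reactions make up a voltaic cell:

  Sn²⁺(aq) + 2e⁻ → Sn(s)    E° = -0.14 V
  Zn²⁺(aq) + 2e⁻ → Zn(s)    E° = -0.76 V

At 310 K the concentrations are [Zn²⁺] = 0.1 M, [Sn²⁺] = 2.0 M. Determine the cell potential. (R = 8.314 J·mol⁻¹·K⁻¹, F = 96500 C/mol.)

The Sn²⁺/Sn couple has the higher reduction potential and acts as the cathode, so E°_cell = -0.14 − (-0.76) = 0.62 V.
Balancing electrons gives n = 2; the reaction quotient is Q = [Zn²⁺]/[Sn²⁺] = 0.0500.
E = E° − (RT/nF) ln Q = 0.62 − (8.314×310)/(2×96500) × (-2.996) = 0.620 + 0.040 = 0.660 V.

0.660 V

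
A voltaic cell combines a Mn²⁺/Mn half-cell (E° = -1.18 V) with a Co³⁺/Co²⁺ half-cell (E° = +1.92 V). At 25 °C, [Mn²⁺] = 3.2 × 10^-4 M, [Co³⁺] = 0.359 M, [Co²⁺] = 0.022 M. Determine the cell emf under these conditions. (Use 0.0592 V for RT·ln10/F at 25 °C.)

The Co³⁺/Co²⁺ couple has the higher reduction potential and acts as the cathode, so E°_cell = +1.92 − (-1.18) = 3.10 V.
Balancing electrons gives n = 2; the reaction quotient is Q = [Mn²⁺]·[Co²⁺]^2/[Co³⁺]^2 = 1.2 × 10^-6.
At 25 °C, E = E° − (0.0592/n) log Q = 3.10 − (0.0592/2)(-5.920) = 3.100 + 0.175 = 3.275 V.

3.28 V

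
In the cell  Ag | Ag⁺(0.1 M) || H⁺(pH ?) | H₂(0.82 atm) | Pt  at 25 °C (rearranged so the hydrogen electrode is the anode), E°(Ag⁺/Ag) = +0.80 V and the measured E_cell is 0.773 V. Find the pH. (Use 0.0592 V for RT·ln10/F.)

pH = 0.59

E°_cell = 0.80 V and n = 2.
log Q = n(E° − E)/0.0592 = 2×(0.80 − 0.773)/0.0592 = 0.912.
With Q = [H⁺]^2 / ([Ag⁺]^2·P(H₂)), solving for [H⁺] gives log[H⁺] = -0.587, so pH = 0.59.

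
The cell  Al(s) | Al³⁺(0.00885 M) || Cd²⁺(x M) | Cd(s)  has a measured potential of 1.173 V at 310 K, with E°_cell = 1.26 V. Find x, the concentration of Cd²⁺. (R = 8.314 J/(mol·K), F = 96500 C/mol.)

6.3 × 10^-5 M

From the Nernst equation, ln Q = nF(E° − E)/RT = 6×96500×(1.26 − 1.173)/(8.314×310) = 19.545, so Q = 3.08 × 10^8.
With Q = [Al³⁺]^2/[Cd²⁺]^3 and the known concentrations, [Cd²⁺]^3 in the denominator gives [Cd²⁺] = 6.3 × 10^-5 M.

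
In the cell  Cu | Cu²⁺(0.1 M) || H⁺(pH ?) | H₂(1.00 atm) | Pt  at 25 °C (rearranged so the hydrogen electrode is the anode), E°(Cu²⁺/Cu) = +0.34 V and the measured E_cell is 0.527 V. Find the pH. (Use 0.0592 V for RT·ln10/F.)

pH = 3.66

E°_cell = 0.34 V and n = 2.
log Q = n(E° − E)/0.0592 = 2×(0.34 − 0.527)/0.0592 = -6.318.
With Q = [H⁺]^2 / ([Cu²⁺]·P(H₂)), solving for [H⁺] gives log[H⁺] = -3.659, so pH = 3.66.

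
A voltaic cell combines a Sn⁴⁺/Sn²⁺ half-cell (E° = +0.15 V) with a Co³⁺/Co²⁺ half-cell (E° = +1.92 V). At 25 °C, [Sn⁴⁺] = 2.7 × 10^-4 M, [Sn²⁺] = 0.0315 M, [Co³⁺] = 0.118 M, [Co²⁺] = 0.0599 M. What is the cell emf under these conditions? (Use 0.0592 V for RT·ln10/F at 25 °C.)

1.85 V

The Co³⁺/Co²⁺ couple has the higher reduction potential and acts as the cathode, so E°_cell = +1.92 − (+0.15) = 1.77 V.
Balancing electrons gives n = 2; the reaction quotient is Q = [Sn⁴⁺]·[Co²⁺]^2/([Sn²⁺]·[Co³⁺]^2) = 0.00221.
At 25 °C, E = E° − (0.0592/n) log Q = 1.77 − (0.0592/2)(-2.656) = 1.770 + 0.079 = 1.849 V.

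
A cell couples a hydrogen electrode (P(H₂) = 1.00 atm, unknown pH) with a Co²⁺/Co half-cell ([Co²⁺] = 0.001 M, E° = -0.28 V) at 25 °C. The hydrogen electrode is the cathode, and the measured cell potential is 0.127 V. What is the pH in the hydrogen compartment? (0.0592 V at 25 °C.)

pH = 4.08

E°_cell = 0.28 V and n = 2.
log Q = n(E° − E)/0.0592 = 2×(0.28 − 0.127)/0.0592 = 5.169.
With Q = [Co²⁺]·P(H₂) / [H⁺]^2, solving for [H⁺] gives log[H⁺] = -4.084, so pH = 4.08.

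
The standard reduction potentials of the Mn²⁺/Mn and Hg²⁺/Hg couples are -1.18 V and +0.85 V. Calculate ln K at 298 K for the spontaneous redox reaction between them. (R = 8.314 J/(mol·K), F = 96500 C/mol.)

E°_cell = +0.85 − (-1.18) = 2.03 V, with n = 2 electrons transferred.
At equilibrium E = 0, so the Nernst equation gives ln K = nFE°/RT = (2)(96500)(2.03)/((8.314)(298)) = 158.13.

ln K = 158.1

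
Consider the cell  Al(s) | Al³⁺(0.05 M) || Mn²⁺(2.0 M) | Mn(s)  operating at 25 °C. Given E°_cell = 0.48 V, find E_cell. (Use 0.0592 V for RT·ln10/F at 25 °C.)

Balancing electrons gives n = 6; the reaction quotient is Q = [Al³⁺]^2/[Mn²⁺]^3 = 3.13 × 10^-4.
At 25 °C, E = E° − (0.0592/n) log Q = 0.48 − (0.0592/6)(-3.505) = 0.480 + 0.035 = 0.515 V.

0.515 V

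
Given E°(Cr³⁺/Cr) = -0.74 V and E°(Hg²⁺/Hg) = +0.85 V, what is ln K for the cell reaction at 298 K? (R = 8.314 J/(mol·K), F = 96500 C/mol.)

ln K = 371.6

E°_cell = +0.85 − (-0.74) = 1.59 V, with n = 6 electrons transferred.
At equilibrium E = 0, so the Nernst equation gives ln K = nFE°/RT = (6)(96500)(1.59)/((8.314)(298)) = 371.58.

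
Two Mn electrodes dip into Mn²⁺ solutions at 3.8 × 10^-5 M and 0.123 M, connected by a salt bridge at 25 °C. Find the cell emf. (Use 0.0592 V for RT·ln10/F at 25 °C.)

0.10 V

Both half-cells are Mn²⁺/Mn, so E°_cell = 0. The concentrated side is the cathode; the cell reaction moves Mn²⁺ from high to low concentration with n = 2.
Q = [Mn²⁺]_dilute/[Mn²⁺]_conc = 3.8 × 10^-5/0.123 = 3.09 × 10^-4.
E = 0 − (0.0592/2) log Q = −(0.0592/2)(-3.510) = 0.1039 V.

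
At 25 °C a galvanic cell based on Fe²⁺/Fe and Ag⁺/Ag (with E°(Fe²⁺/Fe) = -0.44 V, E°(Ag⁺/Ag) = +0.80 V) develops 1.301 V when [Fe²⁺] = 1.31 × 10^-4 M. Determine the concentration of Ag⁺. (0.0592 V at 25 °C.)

0.12 M

From the Nernst equation, log Q = n(E° − E)/0.0592 = 2(1.24 − 1.301)/0.0592 = -2.061, so Q = 0.00869.
With Q = [Fe²⁺]/[Ag⁺]^2 and the known concentrations, [Ag⁺]^2 in the denominator gives [Ag⁺] = 0.12 M.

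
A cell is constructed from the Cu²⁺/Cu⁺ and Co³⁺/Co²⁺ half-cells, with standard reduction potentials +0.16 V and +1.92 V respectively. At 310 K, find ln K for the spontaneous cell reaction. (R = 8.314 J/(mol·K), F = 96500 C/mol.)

ln K = 65.9

E°_cell = +1.92 − (+0.16) = 1.76 V, with n = 1 electron transferred.
At equilibrium E = 0, so the Nernst equation gives ln K = nFE°/RT = (1)(96500)(1.76)/((8.314)(310)) = 65.90.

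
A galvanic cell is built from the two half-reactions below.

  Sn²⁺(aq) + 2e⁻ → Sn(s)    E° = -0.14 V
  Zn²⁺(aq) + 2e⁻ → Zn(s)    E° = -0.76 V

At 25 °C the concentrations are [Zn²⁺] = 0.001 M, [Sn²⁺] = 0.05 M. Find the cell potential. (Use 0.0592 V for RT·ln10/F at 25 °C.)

The Sn²⁺/Sn couple has the higher reduction potential and acts as the cathode, so E°_cell = -0.14 − (-0.76) = 0.62 V.
Balancing electrons gives n = 2; the reaction quotient is Q = [Zn²⁺]/[Sn²⁺] = 0.0200.
At 25 °C, E = E° − (0.0592/n) log Q = 0.62 − (0.0592/2)(-1.699) = 0.620 + 0.050 = 0.670 V.

0.670 V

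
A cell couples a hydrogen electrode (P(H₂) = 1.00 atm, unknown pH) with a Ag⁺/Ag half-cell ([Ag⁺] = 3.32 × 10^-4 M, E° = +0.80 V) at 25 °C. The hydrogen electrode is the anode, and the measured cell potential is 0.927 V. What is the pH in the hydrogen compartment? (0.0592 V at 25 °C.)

E°_cell = 0.80 V and n = 2.
log Q = n(E° − E)/0.0592 = 2×(0.80 − 0.927)/0.0592 = -4.291.
With Q = [H⁺]^2 / ([Ag⁺]^2·P(H₂)), solving for [H⁺] gives log[H⁺] = -5.624, so pH = 5.62.

pH = 5.62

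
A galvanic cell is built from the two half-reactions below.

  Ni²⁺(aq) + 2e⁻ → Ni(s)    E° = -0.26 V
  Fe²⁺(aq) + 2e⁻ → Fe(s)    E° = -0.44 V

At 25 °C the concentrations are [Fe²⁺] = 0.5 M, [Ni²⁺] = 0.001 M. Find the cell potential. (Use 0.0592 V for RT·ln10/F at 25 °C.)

0.100 V

The Ni²⁺/Ni couple has the higher reduction potential and acts as the cathode, so E°_cell = -0.26 − (-0.44) = 0.18 V.
Balancing electrons gives n = 2; the reaction quotient is Q = [Fe²⁺]/[Ni²⁺] = 500.
At 25 °C, E = E° − (0.0592/n) log Q = 0.18 − (0.0592/2)(2.699) = 0.180 − 0.080 = 0.100 V.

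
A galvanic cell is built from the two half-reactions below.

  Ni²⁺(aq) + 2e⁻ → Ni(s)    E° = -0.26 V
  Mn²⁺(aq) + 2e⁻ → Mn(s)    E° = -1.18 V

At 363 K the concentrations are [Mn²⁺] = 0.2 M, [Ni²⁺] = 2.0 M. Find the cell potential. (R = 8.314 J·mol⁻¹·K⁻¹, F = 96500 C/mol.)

0.956 V

The Ni²⁺/Ni couple has the higher reduction potential and acts as the cathode, so E°_cell = -0.26 − (-1.18) = 0.92 V.
Balancing electrons gives n = 2; the reaction quotient is Q = [Mn²⁺]/[Ni²⁺] = 0.100.
E = E° − (RT/nF) ln Q = 0.92 − (8.314×363)/(2×96500) × (-2.303) = 0.920 + 0.036 = 0.956 V.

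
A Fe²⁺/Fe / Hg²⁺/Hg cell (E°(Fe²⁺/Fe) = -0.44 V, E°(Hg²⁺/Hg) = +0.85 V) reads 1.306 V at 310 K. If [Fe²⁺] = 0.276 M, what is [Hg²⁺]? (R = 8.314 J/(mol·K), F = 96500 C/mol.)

0.91 M

From the Nernst equation, ln Q = nF(E° − E)/RT = 2×96500×(1.29 − 1.306)/(8.314×310) = -1.198, so Q = 0.302.
With Q = [Fe²⁺]/[Hg²⁺] and the known concentrations, [Hg²⁺] in the denominator gives [Hg²⁺] = 0.91 M.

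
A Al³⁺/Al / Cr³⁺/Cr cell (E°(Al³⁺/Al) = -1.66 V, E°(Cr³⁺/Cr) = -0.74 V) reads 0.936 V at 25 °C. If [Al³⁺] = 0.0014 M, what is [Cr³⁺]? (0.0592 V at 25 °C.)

From the Nernst equation, log Q = n(E° − E)/0.0592 = 3(0.92 − 0.936)/0.0592 = -0.811, so Q = 0.155.
With Q = [Al³⁺]/[Cr³⁺] and the known concentrations, [Cr³⁺] in the denominator gives [Cr³⁺] = 0.0091 M.

0.0091 M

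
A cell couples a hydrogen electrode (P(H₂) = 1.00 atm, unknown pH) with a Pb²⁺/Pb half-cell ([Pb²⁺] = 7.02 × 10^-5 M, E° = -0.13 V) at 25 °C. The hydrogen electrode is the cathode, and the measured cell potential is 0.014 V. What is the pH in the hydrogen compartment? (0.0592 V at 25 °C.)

E°_cell = 0.13 V and n = 2.
log Q = n(E° − E)/0.0592 = 2×(0.13 − 0.014)/0.0592 = 3.919.
With Q = [Pb²⁺]·P(H₂) / [H⁺]^2, solving for [H⁺] gives log[H⁺] = -4.036, so pH = 4.04.

pH = 4.04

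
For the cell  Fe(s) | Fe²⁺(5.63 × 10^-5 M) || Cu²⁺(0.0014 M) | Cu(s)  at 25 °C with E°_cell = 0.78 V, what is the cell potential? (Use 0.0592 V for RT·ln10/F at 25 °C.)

Balancing electrons gives n = 2; the reaction quotient is Q = [Fe²⁺]/[Cu²⁺] = 0.0402.
At 25 °C, E = E° − (0.0592/n) log Q = 0.78 − (0.0592/2)(-1.396) = 0.780 + 0.041 = 0.821 V.

0.821 V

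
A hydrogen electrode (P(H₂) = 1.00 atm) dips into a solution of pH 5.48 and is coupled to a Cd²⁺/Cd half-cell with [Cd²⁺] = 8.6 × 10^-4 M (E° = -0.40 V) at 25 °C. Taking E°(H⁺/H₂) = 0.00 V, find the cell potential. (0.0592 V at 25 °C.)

0.17 V

The hydrogen couple is the cathode, so E°_cell = 0.40 V; n = 2.
[H⁺] = 10^(−5.48) = 3.3 × 10^-6 M, and Q = [Cd²⁺]·P(H₂) / [H⁺]^2 = 7.84 × 10^7.
E = E° − (0.0592/2) log Q = 0.40 − (0.0592/2)(7.894) = 0.166 V.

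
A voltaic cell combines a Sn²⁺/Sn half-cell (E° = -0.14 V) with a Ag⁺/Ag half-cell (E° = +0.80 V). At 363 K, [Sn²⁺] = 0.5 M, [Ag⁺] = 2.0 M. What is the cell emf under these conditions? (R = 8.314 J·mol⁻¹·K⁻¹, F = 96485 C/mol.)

The Ag⁺/Ag couple has the higher reduction potential and acts as the cathode, so E°_cell = +0.80 − (-0.14) = 0.94 V.
Balancing electrons gives n = 2; the reaction quotient is Q = [Sn²⁺]/[Ag⁺]^2 = 0.125.
E = E° − (RT/nF) ln Q = 0.94 − (8.314×363)/(2×96485) × (-2.079) = 0.940 + 0.033 = 0.973 V.

0.973 V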